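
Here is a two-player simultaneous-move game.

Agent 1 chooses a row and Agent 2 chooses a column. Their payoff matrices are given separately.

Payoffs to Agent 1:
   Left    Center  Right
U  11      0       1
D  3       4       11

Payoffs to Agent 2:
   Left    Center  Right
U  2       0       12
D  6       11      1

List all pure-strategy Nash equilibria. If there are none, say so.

Check each profile: it is a Nash equilibrium iff no player can strictly gain by switching unilaterally.
(U, Left): Agent 2 can switch to Right (2 → 12). Not NE.
(U, Center): Agent 1 can switch to D (0 → 4). Not NE.
(U, Right): Agent 1 can switch to D (1 → 11). Not NE.
(D, Left): Agent 1 can switch to U (3 → 11). Not NE.
(D, Center): Agent 1 gets 4, best alternative 0; Agent 2 gets 11, best alternative 6. No profitable deviation — NE.
(D, Right): Agent 2 can switch to Left (1 → 6). Not NE.

Pure NE: (D, Center)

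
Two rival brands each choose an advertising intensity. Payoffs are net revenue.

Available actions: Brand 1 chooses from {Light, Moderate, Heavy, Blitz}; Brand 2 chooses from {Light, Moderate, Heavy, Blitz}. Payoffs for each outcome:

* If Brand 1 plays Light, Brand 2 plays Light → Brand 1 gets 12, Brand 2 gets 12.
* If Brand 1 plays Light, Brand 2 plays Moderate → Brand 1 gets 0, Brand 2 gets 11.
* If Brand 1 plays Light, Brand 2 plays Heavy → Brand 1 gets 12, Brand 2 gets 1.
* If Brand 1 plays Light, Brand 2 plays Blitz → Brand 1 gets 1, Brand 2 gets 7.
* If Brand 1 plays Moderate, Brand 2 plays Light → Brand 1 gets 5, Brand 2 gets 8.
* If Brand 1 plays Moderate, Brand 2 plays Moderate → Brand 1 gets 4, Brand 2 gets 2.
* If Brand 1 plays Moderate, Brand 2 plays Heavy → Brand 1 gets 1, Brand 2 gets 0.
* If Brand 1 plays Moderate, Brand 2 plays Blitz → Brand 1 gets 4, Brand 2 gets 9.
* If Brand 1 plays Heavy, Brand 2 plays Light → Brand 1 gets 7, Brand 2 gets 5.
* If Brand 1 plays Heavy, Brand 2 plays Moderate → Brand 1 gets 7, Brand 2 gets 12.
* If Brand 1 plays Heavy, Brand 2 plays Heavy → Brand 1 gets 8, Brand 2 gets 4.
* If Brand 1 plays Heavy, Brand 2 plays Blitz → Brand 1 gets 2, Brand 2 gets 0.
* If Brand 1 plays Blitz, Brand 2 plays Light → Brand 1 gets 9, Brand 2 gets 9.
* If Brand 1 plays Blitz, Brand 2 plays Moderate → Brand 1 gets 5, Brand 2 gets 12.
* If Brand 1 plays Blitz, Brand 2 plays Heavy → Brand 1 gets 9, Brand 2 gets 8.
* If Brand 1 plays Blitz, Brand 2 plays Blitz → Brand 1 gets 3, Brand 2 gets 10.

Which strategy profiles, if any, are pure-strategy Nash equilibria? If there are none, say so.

The pure Nash equilibria are (Light, Light), (Moderate, Blitz), (Heavy, Moderate).

(Light, Light): Brand 1 gets 12, best alternative 9; Brand 2 gets 12, best alternative 11. No profitable deviation — NE.
(Light, Moderate): Brand 1 can switch to Moderate (0 → 4). Not NE.
(Light, Heavy): Brand 2 can switch to Light (1 → 12). Not NE.
(Light, Blitz): Brand 1 can switch to Moderate (1 → 4). Not NE.
(Moderate, Light): Brand 1 can switch to Light (5 → 12). Not NE.
(Moderate, Moderate): Brand 1 can switch to Heavy (4 → 7). Not NE.
(Moderate, Heavy): Brand 1 can switch to Light (1 → 12). Not NE.
(Moderate, Blitz): Brand 1 gets 4, best alternative 3; Brand 2 gets 9, best alternative 8. No profitable deviation — NE.
(Heavy, Light): Brand 1 can switch to Light (7 → 12). Not NE.
(Heavy, Moderate): Brand 1 gets 7, best alternative 5; Brand 2 gets 12, best alternative 5. No profitable deviation — NE.
(Heavy, Heavy): Brand 1 can switch to Light (8 → 12). Not NE.
(The remaining 5 profiles each have a profitable deviation by the same check.)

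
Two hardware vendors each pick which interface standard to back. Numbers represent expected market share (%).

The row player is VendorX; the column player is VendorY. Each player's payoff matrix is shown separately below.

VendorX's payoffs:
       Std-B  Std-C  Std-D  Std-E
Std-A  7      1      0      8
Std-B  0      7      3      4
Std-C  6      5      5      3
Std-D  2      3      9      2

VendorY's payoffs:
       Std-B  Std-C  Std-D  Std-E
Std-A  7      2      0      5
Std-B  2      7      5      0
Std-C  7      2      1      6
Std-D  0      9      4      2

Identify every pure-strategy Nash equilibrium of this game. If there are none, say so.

(Std-A, Std-B); (Std-B, Std-C)

(Std-A, Std-B): VendorX gets 7, best alternative 6; VendorY gets 7, best alternative 5. No profitable deviation — NE.
(Std-A, Std-C): VendorX can switch to Std-B (1 → 7). Not NE.
(Std-A, Std-D): VendorX can switch to Std-B (0 → 3). Not NE.
(Std-A, Std-E): VendorY can switch to Std-B (5 → 7). Not NE.
(Std-B, Std-B): VendorX can switch to Std-A (0 → 7). Not NE.
(Std-B, Std-C): VendorX gets 7, best alternative 5; VendorY gets 7, best alternative 5. No profitable deviation — NE.
(Std-B, Std-D): VendorX can switch to Std-C (3 → 5). Not NE.
(Std-B, Std-E): VendorX can switch to Std-A (4 → 8). Not NE.
(Std-C, Std-B): VendorX can switch to Std-A (6 → 7). Not NE.
(Std-C, Std-C): VendorX can switch to Std-B (5 → 7). Not NE.
(Std-C, Std-D): VendorX can switch to Std-D (5 → 9). Not NE.
(Std-C, Std-E): VendorX can switch to Std-A (3 → 8). Not NE.
(The remaining 4 profiles each have a profitable deviation by the same check.)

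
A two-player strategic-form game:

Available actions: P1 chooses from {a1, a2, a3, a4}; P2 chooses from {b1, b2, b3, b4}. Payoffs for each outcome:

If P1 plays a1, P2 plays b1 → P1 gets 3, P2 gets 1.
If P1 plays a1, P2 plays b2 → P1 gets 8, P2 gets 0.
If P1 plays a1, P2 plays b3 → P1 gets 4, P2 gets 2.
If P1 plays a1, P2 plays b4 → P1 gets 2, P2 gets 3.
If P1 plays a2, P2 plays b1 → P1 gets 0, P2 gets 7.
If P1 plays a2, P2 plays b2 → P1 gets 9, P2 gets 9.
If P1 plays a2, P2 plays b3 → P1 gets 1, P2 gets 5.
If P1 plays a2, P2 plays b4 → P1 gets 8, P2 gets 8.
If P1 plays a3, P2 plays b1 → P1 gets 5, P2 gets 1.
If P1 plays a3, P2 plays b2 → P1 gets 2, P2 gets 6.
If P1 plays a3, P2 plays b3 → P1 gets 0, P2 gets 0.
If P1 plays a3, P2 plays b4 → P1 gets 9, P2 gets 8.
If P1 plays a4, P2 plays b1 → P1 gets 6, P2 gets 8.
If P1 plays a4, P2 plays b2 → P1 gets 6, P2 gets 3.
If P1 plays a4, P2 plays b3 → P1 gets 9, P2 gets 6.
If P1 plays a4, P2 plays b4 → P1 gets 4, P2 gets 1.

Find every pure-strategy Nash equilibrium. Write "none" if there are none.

The pure Nash equilibria are (a2, b2); (a3, b4); (a4, b1).

Check each profile: it is a Nash equilibrium iff no player can strictly gain by switching unilaterally.
(a1, b1): P1 can switch to a3 (3 → 5). Not NE.
(a1, b2): P1 can switch to a2 (8 → 9). Not NE.
(a1, b3): P1 can switch to a4 (4 → 9). Not NE.
(a1, b4): P1 can switch to a2 (2 → 8). Not NE.
(a2, b1): P1 can switch to a1 (0 → 3). Not NE.
(a2, b2): P1 gets 9, best alternative 8; P2 gets 9, best alternative 8. No profitable deviation — NE.
(a2, b3): P1 can switch to a1 (1 → 4). Not NE.
(a3, b4): P1 gets 9, best alternative 8; P2 gets 8, best alternative 6. No profitable deviation — NE.
(a4, b1): P1 gets 6, best alternative 5; P2 gets 8, best alternative 6. No profitable deviation — NE.
(The remaining 7 profiles each have a profitable deviation by the same check.)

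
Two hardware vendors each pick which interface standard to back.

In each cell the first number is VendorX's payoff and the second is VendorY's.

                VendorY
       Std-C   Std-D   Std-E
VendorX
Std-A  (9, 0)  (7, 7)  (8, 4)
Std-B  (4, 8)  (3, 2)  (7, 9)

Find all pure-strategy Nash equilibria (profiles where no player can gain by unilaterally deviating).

Mark each player's best response to every combination of opponents' strategies; a profile where every player is best-responding is a pure Nash equilibrium.
VendorX against Std-C: payoffs 9, 4 → best response Std-A.
VendorX against Std-D: payoffs 7, 3 → best response Std-A.
VendorX against Std-E: payoffs 8, 7 → best response Std-A.
VendorY against Std-A: payoffs 0, 7, 4 → best response Std-D.
VendorY against Std-B: payoffs 8, 2, 9 → best response Std-E.
Mutual best responses: (Std-A, Std-D).

The unique pure-strategy Nash equilibrium is (Std-A, Std-D).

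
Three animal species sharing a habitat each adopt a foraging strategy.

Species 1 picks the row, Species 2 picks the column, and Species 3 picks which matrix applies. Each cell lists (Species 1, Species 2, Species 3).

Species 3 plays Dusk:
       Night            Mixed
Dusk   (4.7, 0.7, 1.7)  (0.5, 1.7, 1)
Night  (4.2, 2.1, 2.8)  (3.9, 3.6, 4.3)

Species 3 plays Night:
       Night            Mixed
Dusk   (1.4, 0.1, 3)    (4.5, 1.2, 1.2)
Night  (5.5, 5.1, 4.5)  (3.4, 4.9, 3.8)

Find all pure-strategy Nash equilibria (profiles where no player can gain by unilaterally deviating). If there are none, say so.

(Dusk, Night, Dusk): Species 2 can switch to Mixed (0.7 → 1.7). Not NE.
(Dusk, Night, Night): Species 1 can switch to Night (1.4 → 5.5). Not NE.
(Dusk, Mixed, Dusk): Species 1 can switch to Night (0.5 → 3.9). Not NE.
(Dusk, Mixed, Night): Species 1 gets 4.5, best alternative 3.4; Species 2 gets 1.2, best alternative 0.1; Species 3 gets 1.2, best alternative 1. No profitable deviation — NE.
(Night, Night, Dusk): Species 1 can switch to Dusk (4.2 → 4.7). Not NE.
(Night, Night, Night): Species 1 gets 5.5, best alternative 1.4; Species 2 gets 5.1, best alternative 4.9; Species 3 gets 4.5, best alternative 2.8. No profitable deviation — NE.
(Night, Mixed, Dusk): Species 1 gets 3.9, best alternative 0.5; Species 2 gets 3.6, best alternative 2.1; Species 3 gets 4.3, best alternative 3.8. No profitable deviation — NE.
(Night, Mixed, Night): Species 1 can switch to Dusk (3.4 → 4.5). Not NE.

The pure Nash equilibria are (Dusk, Mixed, Night), (Night, Night, Night), (Night, Mixed, Dusk).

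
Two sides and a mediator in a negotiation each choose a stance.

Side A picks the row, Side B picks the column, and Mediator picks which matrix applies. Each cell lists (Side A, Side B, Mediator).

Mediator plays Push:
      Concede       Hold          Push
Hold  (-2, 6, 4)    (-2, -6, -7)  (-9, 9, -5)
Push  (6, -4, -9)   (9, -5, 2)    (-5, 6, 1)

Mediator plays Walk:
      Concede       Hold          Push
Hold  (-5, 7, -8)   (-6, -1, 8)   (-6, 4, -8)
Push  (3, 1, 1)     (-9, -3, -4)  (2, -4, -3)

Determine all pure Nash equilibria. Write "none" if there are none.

The pure Nash equilibria are (Push, Concede, Walk), (Push, Push, Push).

(Hold, Concede, Push): Side A can switch to Push (-2 → 6). Not NE.
(Hold, Concede, Walk): Side A can switch to Push (-5 → 3). Not NE.
(Hold, Hold, Push): Side A can switch to Push (-2 → 9). Not NE.
(Hold, Hold, Walk): Side B can switch to Concede (-1 → 7). Not NE.
(Hold, Push, Push): Side A can switch to Push (-9 → -5). Not NE.
(Hold, Push, Walk): Side A can switch to Push (-6 → 2). Not NE.
(Push, Concede, Push): Side B can switch to Push (-4 → 6). Not NE.
(Push, Concede, Walk): Side A gets 3, best alternative -5; Side B gets 1, best alternative -3; Mediator gets 1, best alternative -9. No profitable deviation — NE.
(Push, Hold, Push): Side B can switch to Concede (-5 → -4). Not NE.
(Push, Hold, Walk): Side A can switch to Hold (-9 → -6). Not NE.
(Push, Push, Push): Side A gets -5, best alternative -9; Side B gets 6, best alternative -4; Mediator gets 1, best alternative -3. No profitable deviation — NE.
(Push, Push, Walk): Side B can switch to Concede (-4 → 1). Not NE.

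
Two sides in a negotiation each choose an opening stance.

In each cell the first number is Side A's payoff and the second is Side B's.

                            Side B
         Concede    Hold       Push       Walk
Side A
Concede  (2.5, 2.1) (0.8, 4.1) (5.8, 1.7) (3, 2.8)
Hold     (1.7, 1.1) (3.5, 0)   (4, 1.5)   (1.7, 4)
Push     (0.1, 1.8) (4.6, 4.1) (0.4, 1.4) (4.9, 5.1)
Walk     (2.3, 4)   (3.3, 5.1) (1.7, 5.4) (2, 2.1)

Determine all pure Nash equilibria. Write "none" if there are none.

Pure NE: (Push, Walk)

Side A against Concede: payoffs 2.5, 1.7, 0.1, 2.3 → best response Concede.
Side A against Hold: payoffs 0.8, 3.5, 4.6, 3.3 → best response Push.
Side A against Push: payoffs 5.8, 4, 0.4, 1.7 → best response Concede.
Side A against Walk: payoffs 3, 1.7, 4.9, 2 → best response Push.
Side B against Concede: payoffs 2.1, 4.1, 1.7, 2.8 → best response Hold.
Side B against Hold: payoffs 1.1, 0, 1.5, 4 → best response Walk.
Side B against Push: payoffs 1.8, 4.1, 1.4, 5.1 → best response Walk.
Side B against Walk: payoffs 4, 5.1, 5.4, 2.1 → best response Push.
Mutual best responses: (Push, Walk).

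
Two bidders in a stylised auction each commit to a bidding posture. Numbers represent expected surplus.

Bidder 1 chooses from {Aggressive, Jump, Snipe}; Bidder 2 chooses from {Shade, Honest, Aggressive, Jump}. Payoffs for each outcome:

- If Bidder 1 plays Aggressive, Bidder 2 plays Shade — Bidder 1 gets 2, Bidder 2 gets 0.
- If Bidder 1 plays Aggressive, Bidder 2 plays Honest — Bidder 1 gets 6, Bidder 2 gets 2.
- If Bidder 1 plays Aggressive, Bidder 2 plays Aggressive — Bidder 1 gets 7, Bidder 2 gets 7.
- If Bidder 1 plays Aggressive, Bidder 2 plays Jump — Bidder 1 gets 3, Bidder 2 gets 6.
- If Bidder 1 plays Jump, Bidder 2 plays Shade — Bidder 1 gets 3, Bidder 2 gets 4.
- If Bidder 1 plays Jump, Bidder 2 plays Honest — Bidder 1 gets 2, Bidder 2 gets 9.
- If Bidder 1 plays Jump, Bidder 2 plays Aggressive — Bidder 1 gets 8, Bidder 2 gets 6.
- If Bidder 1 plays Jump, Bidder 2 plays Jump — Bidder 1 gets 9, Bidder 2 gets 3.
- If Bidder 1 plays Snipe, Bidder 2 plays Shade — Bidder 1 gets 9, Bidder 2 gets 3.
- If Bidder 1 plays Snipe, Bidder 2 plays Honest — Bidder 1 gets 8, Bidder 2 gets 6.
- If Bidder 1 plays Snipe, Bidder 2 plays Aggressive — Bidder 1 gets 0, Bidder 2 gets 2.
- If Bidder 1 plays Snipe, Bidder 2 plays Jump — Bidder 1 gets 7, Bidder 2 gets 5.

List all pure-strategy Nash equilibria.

(Snipe, Honest)

Check each profile: it is a Nash equilibrium iff no player can strictly gain by switching unilaterally.
(Aggressive, Shade): Bidder 1 can switch to Jump (2 → 3). Not NE.
(Aggressive, Honest): Bidder 1 can switch to Snipe (6 → 8). Not NE.
(Aggressive, Aggressive): Bidder 1 can switch to Jump (7 → 8). Not NE.
(Aggressive, Jump): Bidder 1 can switch to Jump (3 → 9). Not NE.
(Jump, Shade): Bidder 1 can switch to Snipe (3 → 9). Not NE.
(Jump, Honest): Bidder 1 can switch to Aggressive (2 → 6). Not NE.
(Jump, Aggressive): Bidder 2 can switch to Honest (6 → 9). Not NE.
(Jump, Jump): Bidder 2 can switch to Shade (3 → 4). Not NE.
(Snipe, Honest): Bidder 1 gets 8, best alternative 6; Bidder 2 gets 6, best alternative 5. No profitable deviation — NE.
(The remaining 3 profiles each have a profitable deviation by the same check.)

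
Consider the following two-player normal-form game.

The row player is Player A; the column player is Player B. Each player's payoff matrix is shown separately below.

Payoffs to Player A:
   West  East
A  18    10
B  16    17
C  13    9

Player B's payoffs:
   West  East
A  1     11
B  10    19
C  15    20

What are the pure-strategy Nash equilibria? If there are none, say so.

(A, West): Player B can switch to East (1 → 11). Not NE.
(A, East): Player A can switch to B (10 → 17). Not NE.
(B, West): Player A can switch to A (16 → 18). Not NE.
(B, East): Player A gets 17, best alternative 10; Player B gets 19, best alternative 10. No profitable deviation — NE.
(C, West): Player A can switch to A (13 → 18). Not NE.
(C, East): Player A can switch to A (9 → 10). Not NE.

Pure NE: (B, East)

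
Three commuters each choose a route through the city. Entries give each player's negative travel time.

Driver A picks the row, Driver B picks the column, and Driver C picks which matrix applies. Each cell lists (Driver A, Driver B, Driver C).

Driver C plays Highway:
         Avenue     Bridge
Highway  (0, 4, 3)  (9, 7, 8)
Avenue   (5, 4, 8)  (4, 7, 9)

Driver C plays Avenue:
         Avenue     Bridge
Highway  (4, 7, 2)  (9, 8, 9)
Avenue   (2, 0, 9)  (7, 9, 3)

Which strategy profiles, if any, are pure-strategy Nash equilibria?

The unique pure-strategy Nash equilibrium is (Highway, Bridge, Avenue).

Driver A against (Avenue, Highway): payoffs 0, 5 → best response Avenue.
Driver A against (Avenue, Avenue): payoffs 4, 2 → best response Highway.
Driver A against (Bridge, Highway): payoffs 9, 4 → best response Highway.
Driver A against (Bridge, Avenue): payoffs 9, 7 → best response Highway.
Driver B against (Highway, Highway): payoffs 4, 7 → best response Bridge.
Driver B against (Highway, Avenue): payoffs 7, 8 → best response Bridge.
Driver B against (Avenue, Highway): payoffs 4, 7 → best response Bridge.
Driver B against (Avenue, Avenue): payoffs 0, 9 → best response Bridge.
Driver C against (Highway, Avenue): payoffs 3, 2 → best response Highway.
Driver C against (Highway, Bridge): payoffs 8, 9 → best response Avenue.
Driver C against (Avenue, Avenue): payoffs 8, 9 → best response Avenue.
Driver C against (Avenue, Bridge): payoffs 9, 3 → best response Highway.
Mutual best responses: (Highway, Bridge, Avenue).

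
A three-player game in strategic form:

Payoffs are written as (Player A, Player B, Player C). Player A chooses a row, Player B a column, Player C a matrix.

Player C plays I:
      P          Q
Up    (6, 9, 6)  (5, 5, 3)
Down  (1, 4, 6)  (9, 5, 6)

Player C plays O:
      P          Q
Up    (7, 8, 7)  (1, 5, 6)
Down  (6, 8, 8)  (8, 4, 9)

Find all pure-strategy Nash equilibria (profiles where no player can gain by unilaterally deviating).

(Up, P, I): Player C can switch to O (6 → 7). Not NE.
(Up, P, O): Player A gets 7, best alternative 6; Player B gets 8, best alternative 5; Player C gets 7, best alternative 6. No profitable deviation — NE.
(Up, Q, I): Player A can switch to Down (5 → 9). Not NE.
(Up, Q, O): Player A can switch to Down (1 → 8). Not NE.
(Down, P, I): Player A can switch to Up (1 → 6). Not NE.
(Down, P, O): Player A can switch to Up (6 → 7). Not NE.
(Down, Q, I): Player C can switch to O (6 → 9). Not NE.
(The remaining 1 profile has a profitable deviation by the same check.)

(Up, P, O)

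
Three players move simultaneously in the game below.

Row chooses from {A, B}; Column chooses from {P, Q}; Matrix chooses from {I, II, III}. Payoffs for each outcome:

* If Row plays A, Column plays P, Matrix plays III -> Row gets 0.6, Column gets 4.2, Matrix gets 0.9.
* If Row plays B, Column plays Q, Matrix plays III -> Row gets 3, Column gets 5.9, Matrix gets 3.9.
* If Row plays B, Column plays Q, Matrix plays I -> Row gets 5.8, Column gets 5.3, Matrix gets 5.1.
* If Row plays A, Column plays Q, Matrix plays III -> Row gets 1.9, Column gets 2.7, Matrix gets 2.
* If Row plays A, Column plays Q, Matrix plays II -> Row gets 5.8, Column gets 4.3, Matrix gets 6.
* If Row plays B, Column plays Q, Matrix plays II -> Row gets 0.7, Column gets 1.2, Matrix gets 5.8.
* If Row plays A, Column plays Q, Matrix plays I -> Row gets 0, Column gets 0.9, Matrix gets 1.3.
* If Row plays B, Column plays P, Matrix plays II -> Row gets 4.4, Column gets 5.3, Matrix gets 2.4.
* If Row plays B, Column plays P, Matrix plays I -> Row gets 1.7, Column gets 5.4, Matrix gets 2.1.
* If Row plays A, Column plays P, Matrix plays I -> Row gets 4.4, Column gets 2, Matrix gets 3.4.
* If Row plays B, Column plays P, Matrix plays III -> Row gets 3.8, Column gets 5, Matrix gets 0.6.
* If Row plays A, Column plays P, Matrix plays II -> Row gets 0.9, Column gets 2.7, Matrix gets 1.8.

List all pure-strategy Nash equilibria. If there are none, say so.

Row against (P, I): payoffs 4.4, 1.7 → best response A.
Row against (P, II): payoffs 0.9, 4.4 → best response B.
Row against (P, III): payoffs 0.6, 3.8 → best response B.
Row against (Q, I): payoffs 0, 5.8 → best response B.
Row against (Q, II): payoffs 5.8, 0.7 → best response A.
Row against (Q, III): payoffs 1.9, 3 → best response B.
Column against (A, I): payoffs 2, 0.9 → best response P.
Column against (A, II): payoffs 2.7, 4.3 → best response Q.
Column against (A, III): payoffs 4.2, 2.7 → best response P.
Column against (B, I): payoffs 5.4, 5.3 → best response P.
Column against (B, II): payoffs 5.3, 1.2 → best response P.
Column against (B, III): payoffs 5, 5.9 → best response Q.
Matrix against (A, P): payoffs 3.4, 1.8, 0.9 → best response I.
Matrix against (A, Q): payoffs 1.3, 6, 2 → best response II.
Matrix against (B, P): payoffs 2.1, 2.4, 0.6 → best response II.
Matrix against (B, Q): payoffs 5.1, 5.8, 3.9 → best response II.
Mutual best responses: (A, P, I); (A, Q, II); (B, P, II).

The pure Nash equilibria are (A, P, I); (A, Q, II); (B, P, II).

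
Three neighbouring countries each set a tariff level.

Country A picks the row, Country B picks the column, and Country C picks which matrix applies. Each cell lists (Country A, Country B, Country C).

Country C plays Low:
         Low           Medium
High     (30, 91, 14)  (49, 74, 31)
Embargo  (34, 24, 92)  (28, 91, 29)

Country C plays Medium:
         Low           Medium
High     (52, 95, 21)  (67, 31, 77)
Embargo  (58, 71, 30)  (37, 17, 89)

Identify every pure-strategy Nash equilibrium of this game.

There is no pure-strategy Nash equilibrium.

Check each profile: it is a Nash equilibrium iff no player can strictly gain by switching unilaterally.
(High, Low, Low): Country A can switch to Embargo (30 → 34). Not NE.
(High, Low, Medium): Country A can switch to Embargo (52 → 58). Not NE.
(High, Medium, Low): Country B can switch to Low (74 → 91). Not NE.
(High, Medium, Medium): Country B can switch to Low (31 → 95). Not NE.
(Embargo, Low, Low): Country B can switch to Medium (24 → 91). Not NE.
(Embargo, Low, Medium): Country C can switch to Low (30 → 92). Not NE.
(The remaining 2 profiles each have a profitable deviation by the same check.)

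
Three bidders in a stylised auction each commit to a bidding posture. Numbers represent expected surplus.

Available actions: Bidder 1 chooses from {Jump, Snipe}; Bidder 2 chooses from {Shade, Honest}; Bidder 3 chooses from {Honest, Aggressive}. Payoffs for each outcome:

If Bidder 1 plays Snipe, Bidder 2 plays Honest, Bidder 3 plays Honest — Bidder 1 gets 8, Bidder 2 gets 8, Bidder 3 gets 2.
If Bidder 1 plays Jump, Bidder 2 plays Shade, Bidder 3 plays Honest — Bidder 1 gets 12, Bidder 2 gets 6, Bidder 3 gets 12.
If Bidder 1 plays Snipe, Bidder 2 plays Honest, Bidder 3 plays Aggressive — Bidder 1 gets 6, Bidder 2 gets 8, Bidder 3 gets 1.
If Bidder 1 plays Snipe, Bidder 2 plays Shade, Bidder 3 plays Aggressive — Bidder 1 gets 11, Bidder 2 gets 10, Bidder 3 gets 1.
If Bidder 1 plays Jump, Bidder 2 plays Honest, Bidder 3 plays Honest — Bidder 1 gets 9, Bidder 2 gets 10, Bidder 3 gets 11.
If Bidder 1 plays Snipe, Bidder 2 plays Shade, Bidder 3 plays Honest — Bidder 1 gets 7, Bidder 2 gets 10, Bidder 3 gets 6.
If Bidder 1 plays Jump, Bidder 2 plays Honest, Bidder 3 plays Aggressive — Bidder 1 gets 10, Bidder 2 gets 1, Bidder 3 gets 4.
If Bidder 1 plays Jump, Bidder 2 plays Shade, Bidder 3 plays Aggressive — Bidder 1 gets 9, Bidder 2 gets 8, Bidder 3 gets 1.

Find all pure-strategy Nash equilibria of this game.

The unique pure-strategy Nash equilibrium is (Jump, Honest, Honest).

Check each profile: it is a Nash equilibrium iff no player can strictly gain by switching unilaterally.
(Jump, Shade, Honest): Bidder 2 can switch to Honest (6 → 10). Not NE.
(Jump, Shade, Aggressive): Bidder 1 can switch to Snipe (9 → 11). Not NE.
(Jump, Honest, Honest): Bidder 1 gets 9, best alternative 8; Bidder 2 gets 10, best alternative 6; Bidder 3 gets 11, best alternative 4. No profitable deviation — NE.
(Jump, Honest, Aggressive): Bidder 2 can switch to Shade (1 → 8). Not NE.
(Snipe, Shade, Honest): Bidder 1 can switch to Jump (7 → 12). Not NE.
(Snipe, Shade, Aggressive): Bidder 3 can switch to Honest (1 → 6). Not NE.
(Snipe, Honest, Honest): Bidder 1 can switch to Jump (8 → 9). Not NE.
(Snipe, Honest, Aggressive): Bidder 1 can switch to Jump (6 → 10). Not NE.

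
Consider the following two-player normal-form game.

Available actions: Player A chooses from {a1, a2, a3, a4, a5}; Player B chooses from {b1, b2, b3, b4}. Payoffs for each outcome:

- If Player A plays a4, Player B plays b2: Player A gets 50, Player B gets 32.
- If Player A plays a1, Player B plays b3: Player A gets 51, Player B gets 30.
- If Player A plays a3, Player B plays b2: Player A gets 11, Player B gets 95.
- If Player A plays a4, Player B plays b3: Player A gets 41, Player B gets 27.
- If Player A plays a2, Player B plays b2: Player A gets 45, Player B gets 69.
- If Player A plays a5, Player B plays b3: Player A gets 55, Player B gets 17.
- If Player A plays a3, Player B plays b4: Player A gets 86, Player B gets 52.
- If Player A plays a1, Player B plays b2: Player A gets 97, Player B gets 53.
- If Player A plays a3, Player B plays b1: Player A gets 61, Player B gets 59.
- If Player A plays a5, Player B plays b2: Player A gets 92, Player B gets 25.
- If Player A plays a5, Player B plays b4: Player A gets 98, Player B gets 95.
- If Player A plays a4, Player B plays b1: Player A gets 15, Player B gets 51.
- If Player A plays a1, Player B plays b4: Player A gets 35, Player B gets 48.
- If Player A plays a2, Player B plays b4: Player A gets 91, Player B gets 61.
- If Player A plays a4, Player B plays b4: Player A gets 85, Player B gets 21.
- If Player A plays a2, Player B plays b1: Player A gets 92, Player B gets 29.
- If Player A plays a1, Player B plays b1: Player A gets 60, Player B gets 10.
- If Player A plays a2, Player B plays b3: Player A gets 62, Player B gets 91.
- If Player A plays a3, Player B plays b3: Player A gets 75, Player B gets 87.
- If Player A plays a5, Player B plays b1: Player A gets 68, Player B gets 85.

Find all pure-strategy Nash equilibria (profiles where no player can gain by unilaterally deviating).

Check each profile: it is a Nash equilibrium iff no player can strictly gain by switching unilaterally.
(a1, b1): Player A can switch to a2 (60 → 92). Not NE.
(a1, b2): Player A gets 97, best alternative 92; Player B gets 53, best alternative 48. No profitable deviation — NE.
(a1, b3): Player A can switch to a2 (51 → 62). Not NE.
(a1, b4): Player A can switch to a2 (35 → 91). Not NE.
(a2, b1): Player B can switch to b2 (29 → 69). Not NE.
(a2, b2): Player A can switch to a1 (45 → 97). Not NE.
(a2, b3): Player A can switch to a3 (62 → 75). Not NE.
(a5, b4): Player A gets 98, best alternative 91; Player B gets 95, best alternative 85. No profitable deviation — NE.
(The remaining 12 profiles each have a profitable deviation by the same check.)

The pure Nash equilibria are (a1, b2) and (a5, b4).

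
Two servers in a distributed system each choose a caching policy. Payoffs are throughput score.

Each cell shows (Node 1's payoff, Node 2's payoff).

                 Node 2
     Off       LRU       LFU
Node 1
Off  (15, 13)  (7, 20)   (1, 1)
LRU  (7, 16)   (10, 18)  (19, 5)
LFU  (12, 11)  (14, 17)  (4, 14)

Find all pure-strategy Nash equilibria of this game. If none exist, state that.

The unique pure-strategy Nash equilibrium is (LFU, LRU).

(Off, Off): Node 2 can switch to LRU (13 → 20). Not NE.
(Off, LRU): Node 1 can switch to LRU (7 → 10). Not NE.
(Off, LFU): Node 1 can switch to LRU (1 → 19). Not NE.
(LRU, Off): Node 1 can switch to Off (7 → 15). Not NE.
(LRU, LRU): Node 1 can switch to LFU (10 → 14). Not NE.
(LRU, LFU): Node 2 can switch to Off (5 → 16). Not NE.
(LFU, Off): Node 1 can switch to Off (12 → 15). Not NE.
(LFU, LRU): Node 1 gets 14, best alternative 10; Node 2 gets 17, best alternative 14. No profitable deviation — NE.
(LFU, LFU): Node 1 can switch to LRU (4 → 19). Not NE.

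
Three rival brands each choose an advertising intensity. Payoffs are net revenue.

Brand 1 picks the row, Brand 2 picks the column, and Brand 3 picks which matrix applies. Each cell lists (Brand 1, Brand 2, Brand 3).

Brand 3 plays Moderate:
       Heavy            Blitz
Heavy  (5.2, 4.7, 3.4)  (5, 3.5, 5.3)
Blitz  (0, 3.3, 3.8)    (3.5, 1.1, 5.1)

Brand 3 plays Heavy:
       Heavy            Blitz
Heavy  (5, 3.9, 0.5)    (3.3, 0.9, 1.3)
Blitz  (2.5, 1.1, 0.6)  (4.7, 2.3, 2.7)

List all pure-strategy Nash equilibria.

(Heavy, Heavy, Moderate): Brand 1 gets 5.2, best alternative 0; Brand 2 gets 4.7, best alternative 3.5; Brand 3 gets 3.4, best alternative 0.5. No profitable deviation — NE.
(Heavy, Heavy, Heavy): Brand 3 can switch to Moderate (0.5 → 3.4). Not NE.
(Heavy, Blitz, Moderate): Brand 2 can switch to Heavy (3.5 → 4.7). Not NE.
(Heavy, Blitz, Heavy): Brand 1 can switch to Blitz (3.3 → 4.7). Not NE.
(Blitz, Heavy, Moderate): Brand 1 can switch to Heavy (0 → 5.2). Not NE.
(Blitz, Heavy, Heavy): Brand 1 can switch to Heavy (2.5 → 5). Not NE.
(Blitz, Blitz, Moderate): Brand 1 can switch to Heavy (3.5 → 5). Not NE.
(Blitz, Blitz, Heavy): Brand 3 can switch to Moderate (2.7 → 5.1). Not NE.

The unique pure-strategy Nash equilibrium is (Heavy, Heavy, Moderate).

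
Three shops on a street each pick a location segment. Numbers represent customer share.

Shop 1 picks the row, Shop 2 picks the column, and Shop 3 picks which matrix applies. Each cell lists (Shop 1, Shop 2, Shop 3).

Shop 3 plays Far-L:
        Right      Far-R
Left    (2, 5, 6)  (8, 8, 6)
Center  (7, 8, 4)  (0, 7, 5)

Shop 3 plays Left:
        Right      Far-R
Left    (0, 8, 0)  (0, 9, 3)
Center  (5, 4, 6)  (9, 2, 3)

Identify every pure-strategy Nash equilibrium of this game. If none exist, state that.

Pure-strategy Nash equilibria: (Left, Far-R, Far-L), (Center, Right, Left)

For each player, find the best response to each opponent profile; mutual best responses are the pure NE.
Shop 1 against (Right, Far-L): payoffs 2, 7 → best response Center.
Shop 1 against (Right, Left): payoffs 0, 5 → best response Center.
Shop 1 against (Far-R, Far-L): payoffs 8, 0 → best response Left.
Shop 1 against (Far-R, Left): payoffs 0, 9 → best response Center.
Shop 2 against (Left, Far-L): payoffs 5, 8 → best response Far-R.
Shop 2 against (Left, Left): payoffs 8, 9 → best response Far-R.
Shop 2 against (Center, Far-L): payoffs 8, 7 → best response Right.
Shop 2 against (Center, Left): payoffs 4, 2 → best response Right.
Shop 3 against (Left, Right): payoffs 6, 0 → best response Far-L.
Shop 3 against (Left, Far-R): payoffs 6, 3 → best response Far-L.
Shop 3 against (Center, Right): payoffs 4, 6 → best response Left.
Shop 3 against (Center, Far-R): payoffs 5, 3 → best response Far-L.
Mutual best responses: (Left, Far-R, Far-L); (Center, Right, Left).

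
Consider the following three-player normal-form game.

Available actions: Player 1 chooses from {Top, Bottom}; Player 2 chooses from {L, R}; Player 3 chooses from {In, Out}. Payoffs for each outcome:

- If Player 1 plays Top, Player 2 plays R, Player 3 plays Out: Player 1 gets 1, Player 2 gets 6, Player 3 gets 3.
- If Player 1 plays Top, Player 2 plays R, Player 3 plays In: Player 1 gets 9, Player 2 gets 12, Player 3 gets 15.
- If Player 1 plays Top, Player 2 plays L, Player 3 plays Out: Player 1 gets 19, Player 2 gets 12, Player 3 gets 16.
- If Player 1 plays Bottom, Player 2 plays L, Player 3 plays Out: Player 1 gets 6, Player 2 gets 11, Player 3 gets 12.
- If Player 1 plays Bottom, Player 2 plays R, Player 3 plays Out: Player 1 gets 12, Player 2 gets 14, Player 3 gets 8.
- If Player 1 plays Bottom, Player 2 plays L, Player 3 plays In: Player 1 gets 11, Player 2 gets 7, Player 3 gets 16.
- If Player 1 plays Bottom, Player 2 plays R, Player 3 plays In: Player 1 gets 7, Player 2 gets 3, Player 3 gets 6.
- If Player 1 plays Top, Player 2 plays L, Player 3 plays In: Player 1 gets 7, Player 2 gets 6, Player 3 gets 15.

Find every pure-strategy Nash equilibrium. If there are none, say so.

(Top, L, Out), (Top, R, In), (Bottom, L, In), (Bottom, R, Out)

For each player, find the best response to each opponent profile; mutual best responses are the pure NE.
Player 1 against (L, In): payoffs 7, 11 → best response Bottom.
Player 1 against (L, Out): payoffs 19, 6 → best response Top.
Player 1 against (R, In): payoffs 9, 7 → best response Top.
Player 1 against (R, Out): payoffs 1, 12 → best response Bottom.
Player 2 against (Top, In): payoffs 6, 12 → best response R.
Player 2 against (Top, Out): payoffs 12, 6 → best response L.
Player 2 against (Bottom, In): payoffs 7, 3 → best response L.
Player 2 against (Bottom, Out): payoffs 11, 14 → best response R.
Player 3 against (Top, L): payoffs 15, 16 → best response Out.
Player 3 against (Top, R): payoffs 15, 3 → best response In.
Player 3 against (Bottom, L): payoffs 16, 12 → best response In.
Player 3 against (Bottom, R): payoffs 6, 8 → best response Out.
Mutual best responses: (Top, L, Out); (Top, R, In); (Bottom, L, In); (Bottom, R, Out).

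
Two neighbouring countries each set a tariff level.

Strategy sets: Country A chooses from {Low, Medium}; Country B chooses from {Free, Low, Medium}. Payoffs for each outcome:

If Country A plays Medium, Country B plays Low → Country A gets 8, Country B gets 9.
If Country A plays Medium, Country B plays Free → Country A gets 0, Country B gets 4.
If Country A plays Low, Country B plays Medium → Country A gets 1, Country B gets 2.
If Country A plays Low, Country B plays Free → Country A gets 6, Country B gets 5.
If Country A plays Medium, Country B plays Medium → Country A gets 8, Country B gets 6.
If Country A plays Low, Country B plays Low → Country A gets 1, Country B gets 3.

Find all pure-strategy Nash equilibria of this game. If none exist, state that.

Mark each player's best response to every combination of opponents' strategies; a profile where every player is best-responding is a pure Nash equilibrium.
Country A against Free: payoffs 6, 0 → best response Low.
Country A against Low: payoffs 1, 8 → best response Medium.
Country A against Medium: payoffs 1, 8 → best response Medium.
Country B against Low: payoffs 5, 3, 2 → best response Free.
Country B against Medium: payoffs 4, 9, 6 → best response Low.
Mutual best responses: (Low, Free); (Medium, Low).

Pure-strategy Nash equilibria: (Low, Free); (Medium, Low)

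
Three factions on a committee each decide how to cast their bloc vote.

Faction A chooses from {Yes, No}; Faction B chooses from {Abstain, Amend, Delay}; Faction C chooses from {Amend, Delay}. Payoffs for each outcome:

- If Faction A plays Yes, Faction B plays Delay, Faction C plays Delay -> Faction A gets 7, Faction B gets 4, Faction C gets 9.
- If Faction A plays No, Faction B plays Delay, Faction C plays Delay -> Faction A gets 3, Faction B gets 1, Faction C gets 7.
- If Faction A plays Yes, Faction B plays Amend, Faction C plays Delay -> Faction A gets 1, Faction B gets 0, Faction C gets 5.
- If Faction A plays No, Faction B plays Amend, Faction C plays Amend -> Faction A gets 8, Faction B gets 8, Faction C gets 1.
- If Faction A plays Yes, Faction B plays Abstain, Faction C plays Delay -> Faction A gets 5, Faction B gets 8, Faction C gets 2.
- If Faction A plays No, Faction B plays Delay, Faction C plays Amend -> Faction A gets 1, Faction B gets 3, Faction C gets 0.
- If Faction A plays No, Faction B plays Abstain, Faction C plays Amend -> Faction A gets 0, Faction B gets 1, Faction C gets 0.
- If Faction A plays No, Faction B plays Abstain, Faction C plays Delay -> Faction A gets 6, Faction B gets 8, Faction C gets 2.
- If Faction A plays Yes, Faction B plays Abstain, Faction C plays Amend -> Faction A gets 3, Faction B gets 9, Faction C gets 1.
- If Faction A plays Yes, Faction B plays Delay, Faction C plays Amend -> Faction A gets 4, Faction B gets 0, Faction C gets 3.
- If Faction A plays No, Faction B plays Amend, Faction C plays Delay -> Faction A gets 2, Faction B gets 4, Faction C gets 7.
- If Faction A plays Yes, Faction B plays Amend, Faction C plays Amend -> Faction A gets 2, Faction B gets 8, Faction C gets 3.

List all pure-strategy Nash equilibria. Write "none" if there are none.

Pure NE: (No, Abstain, Delay)

Faction A against (Abstain, Amend): payoffs 3, 0 → best response Yes.
Faction A against (Abstain, Delay): payoffs 5, 6 → best response No.
Faction A against (Amend, Amend): payoffs 2, 8 → best response No.
Faction A against (Amend, Delay): payoffs 1, 2 → best response No.
Faction A against (Delay, Amend): payoffs 4, 1 → best response Yes.
Faction A against (Delay, Delay): payoffs 7, 3 → best response Yes.
Faction B against (Yes, Amend): payoffs 9, 8, 0 → best response Abstain.
Faction B against (Yes, Delay): payoffs 8, 0, 4 → best response Abstain.
Faction B against (No, Amend): payoffs 1, 8, 3 → best response Amend.
Faction B against (No, Delay): payoffs 8, 4, 1 → best response Abstain.
Faction C against (Yes, Abstain): payoffs 1, 2 → best response Delay.
Faction C against (Yes, Amend): payoffs 3, 5 → best response Delay.
Faction C against (Yes, Delay): payoffs 3, 9 → best response Delay.
Faction C against (No, Abstain): payoffs 0, 2 → best response Delay.
Faction C against (No, Amend): payoffs 1, 7 → best response Delay.
Faction C against (No, Delay): payoffs 0, 7 → best response Delay.
Mutual best responses: (No, Abstain, Delay).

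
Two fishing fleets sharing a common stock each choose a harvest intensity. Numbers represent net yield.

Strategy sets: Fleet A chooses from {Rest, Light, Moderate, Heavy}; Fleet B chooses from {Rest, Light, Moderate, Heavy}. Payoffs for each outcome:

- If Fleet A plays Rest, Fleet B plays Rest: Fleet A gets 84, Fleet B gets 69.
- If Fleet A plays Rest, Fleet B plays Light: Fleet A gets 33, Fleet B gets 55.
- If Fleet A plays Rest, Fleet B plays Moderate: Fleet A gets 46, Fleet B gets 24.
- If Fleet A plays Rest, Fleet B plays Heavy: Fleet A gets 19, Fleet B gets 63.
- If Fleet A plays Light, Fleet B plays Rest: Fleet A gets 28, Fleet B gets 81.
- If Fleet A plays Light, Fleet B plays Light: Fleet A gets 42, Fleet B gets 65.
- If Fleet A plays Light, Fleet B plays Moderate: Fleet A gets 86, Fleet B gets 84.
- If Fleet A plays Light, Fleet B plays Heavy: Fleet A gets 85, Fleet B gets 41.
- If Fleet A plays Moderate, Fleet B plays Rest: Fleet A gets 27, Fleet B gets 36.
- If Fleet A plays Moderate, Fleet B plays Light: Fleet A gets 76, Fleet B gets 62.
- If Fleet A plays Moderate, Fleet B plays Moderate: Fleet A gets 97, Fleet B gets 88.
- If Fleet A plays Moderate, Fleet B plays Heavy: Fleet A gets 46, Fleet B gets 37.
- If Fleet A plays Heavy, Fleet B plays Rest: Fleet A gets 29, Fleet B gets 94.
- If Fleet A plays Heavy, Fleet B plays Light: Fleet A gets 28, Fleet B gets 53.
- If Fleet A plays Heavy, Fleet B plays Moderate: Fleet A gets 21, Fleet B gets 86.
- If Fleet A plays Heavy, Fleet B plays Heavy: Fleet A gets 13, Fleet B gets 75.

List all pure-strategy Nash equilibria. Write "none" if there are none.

(Rest, Rest); (Moderate, Moderate)

For each player, find the best response to each opponent profile; mutual best responses are the pure NE.
Fleet A against Rest: payoffs 84, 28, 27, 29 → best response Rest.
Fleet A against Light: payoffs 33, 42, 76, 28 → best response Moderate.
Fleet A against Moderate: payoffs 46, 86, 97, 21 → best response Moderate.
Fleet A against Heavy: payoffs 19, 85, 46, 13 → best response Light.
Fleet B against Rest: payoffs 69, 55, 24, 63 → best response Rest.
Fleet B against Light: payoffs 81, 65, 84, 41 → best response Moderate.
Fleet B against Moderate: payoffs 36, 62, 88, 37 → best response Moderate.
Fleet B against Heavy: payoffs 94, 53, 86, 75 → best response Rest.
Mutual best responses: (Rest, Rest); (Moderate, Moderate).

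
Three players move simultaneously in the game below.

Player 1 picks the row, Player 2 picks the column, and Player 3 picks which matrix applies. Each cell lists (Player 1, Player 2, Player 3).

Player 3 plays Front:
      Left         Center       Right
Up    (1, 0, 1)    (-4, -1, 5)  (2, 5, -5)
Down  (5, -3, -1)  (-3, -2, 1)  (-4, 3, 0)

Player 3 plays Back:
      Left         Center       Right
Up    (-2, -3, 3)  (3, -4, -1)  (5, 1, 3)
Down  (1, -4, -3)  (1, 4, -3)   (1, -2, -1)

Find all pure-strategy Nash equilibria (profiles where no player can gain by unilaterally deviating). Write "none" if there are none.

(Up, Left, Front): Player 1 can switch to Down (1 → 5). Not NE.
(Up, Left, Back): Player 1 can switch to Down (-2 → 1). Not NE.
(Up, Center, Front): Player 1 can switch to Down (-4 → -3). Not NE.
(Up, Center, Back): Player 2 can switch to Left (-4 → -3). Not NE.
(Up, Right, Front): Player 3 can switch to Back (-5 → 3). Not NE.
(Up, Right, Back): Player 1 gets 5, best alternative 1; Player 2 gets 1, best alternative -3; Player 3 gets 3, best alternative -5. No profitable deviation — NE.
(Down, Left, Front): Player 2 can switch to Center (-3 → -2). Not NE.
(The remaining 5 profiles each have a profitable deviation by the same check.)

The unique pure-strategy Nash equilibrium is (Up, Right, Back).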